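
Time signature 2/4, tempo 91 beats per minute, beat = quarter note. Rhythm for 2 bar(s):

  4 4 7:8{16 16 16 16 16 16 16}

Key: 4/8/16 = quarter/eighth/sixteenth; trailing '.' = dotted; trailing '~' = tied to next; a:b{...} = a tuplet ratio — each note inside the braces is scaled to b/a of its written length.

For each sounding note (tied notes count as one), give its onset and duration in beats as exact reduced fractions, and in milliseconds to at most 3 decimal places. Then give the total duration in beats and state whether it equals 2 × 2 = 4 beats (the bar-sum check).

1) 0.0ms=0b +659.341ms=1b
2) 659.341ms=1b +659.341ms=1b
3) 1318.681ms=2b +188.383ms=2/7b
4) 1507.064ms=16/7b +188.383ms=2/7b
5) 1695.447ms=18/7b +188.383ms=2/7b
6) 1883.83ms=20/7b +188.383ms=2/7b
7) 2072.214ms=22/7b +188.383ms=2/7b
8) 2260.597ms=24/7b +188.383ms=2/7b
9) 2448.98ms=26/7b +188.383ms=2/7b
Σ=4b of 4 (91bpm 2/4) — PASS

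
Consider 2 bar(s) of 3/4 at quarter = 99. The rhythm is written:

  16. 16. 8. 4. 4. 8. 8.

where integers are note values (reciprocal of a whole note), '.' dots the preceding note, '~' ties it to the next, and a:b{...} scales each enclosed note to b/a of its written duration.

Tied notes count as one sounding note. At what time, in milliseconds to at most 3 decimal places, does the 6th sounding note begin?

1. 0.0ms @ 0 + 227.273ms (3/8)
2. 227.273ms @ 3/8 + 227.273ms (3/8)
3. 454.545ms @ 3/4 + 454.545ms (3/4)
4. 909.091ms @ 3/2 + 909.091ms (3/2)
5. 1818.182ms @ 3 + 909.091ms (3/2)
6. 2727.273ms @ 9/2 + 454.545ms (3/4)
7. 3181.818ms @ 21/4 + 454.545ms (3/4)

note 6 onset = 9/2b = 2727.273ms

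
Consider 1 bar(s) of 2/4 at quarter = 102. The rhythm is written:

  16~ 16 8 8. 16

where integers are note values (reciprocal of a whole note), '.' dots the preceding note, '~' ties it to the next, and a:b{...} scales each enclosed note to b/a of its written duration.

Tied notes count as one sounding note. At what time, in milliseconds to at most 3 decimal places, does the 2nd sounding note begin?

note 2 onset = 1/2b = 294.118ms

1. 0.0ms @ 0 + 294.118ms (1/2)
2. 294.118ms @ 1/2 + 294.118ms (1/2)
3. 588.235ms @ 1 + 441.176ms (3/4)
4. 1029.412ms @ 7/4 + 147.059ms (1/4)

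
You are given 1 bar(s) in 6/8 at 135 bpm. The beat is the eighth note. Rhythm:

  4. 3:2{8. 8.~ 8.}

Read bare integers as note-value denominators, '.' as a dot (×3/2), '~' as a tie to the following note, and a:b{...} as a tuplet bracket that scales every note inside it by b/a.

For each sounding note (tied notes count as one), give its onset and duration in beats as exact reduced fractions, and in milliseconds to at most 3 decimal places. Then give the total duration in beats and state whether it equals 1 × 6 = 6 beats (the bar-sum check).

1) 0.0ms=0b +1333.333ms=3b
2) 1333.333ms=3b +444.444ms=1b
3) 1777.778ms=4b +888.889ms=2b
Σ=6b of 6 (135bpm 6/8) — PASS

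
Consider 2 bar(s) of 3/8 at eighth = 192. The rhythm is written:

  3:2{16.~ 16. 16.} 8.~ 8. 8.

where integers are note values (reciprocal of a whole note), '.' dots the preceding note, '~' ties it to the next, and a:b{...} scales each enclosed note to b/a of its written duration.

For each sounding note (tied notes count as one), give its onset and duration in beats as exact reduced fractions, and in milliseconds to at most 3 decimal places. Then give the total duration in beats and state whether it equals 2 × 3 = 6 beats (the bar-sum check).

1) 0.0ms=0b +312.5ms=1b
2) 312.5ms=1b +156.25ms=1/2b
3) 468.75ms=3/2b +937.5ms=3b
4) 1406.25ms=9/2b +468.75ms=3/2b
Σ=6b of 6 (192bpm 3/8) — PASS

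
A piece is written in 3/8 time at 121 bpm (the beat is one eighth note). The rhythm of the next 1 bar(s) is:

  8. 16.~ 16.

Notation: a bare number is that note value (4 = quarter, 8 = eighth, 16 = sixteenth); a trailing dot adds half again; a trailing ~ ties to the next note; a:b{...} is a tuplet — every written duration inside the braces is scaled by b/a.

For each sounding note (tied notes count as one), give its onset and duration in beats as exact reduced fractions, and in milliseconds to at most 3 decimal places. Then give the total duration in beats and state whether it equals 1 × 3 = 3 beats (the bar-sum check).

1) 0.0ms=0b +743.802ms=3/2b
2) 743.802ms=3/2b +743.802ms=3/2b
Σ=3b of 3 (121bpm 3/8) — PASS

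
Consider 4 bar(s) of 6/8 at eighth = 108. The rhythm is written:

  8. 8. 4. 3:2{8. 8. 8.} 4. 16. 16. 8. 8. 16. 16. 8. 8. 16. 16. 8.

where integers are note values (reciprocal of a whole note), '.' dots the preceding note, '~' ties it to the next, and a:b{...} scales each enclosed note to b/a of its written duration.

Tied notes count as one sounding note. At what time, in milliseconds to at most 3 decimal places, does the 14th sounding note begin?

1. 0.0ms @ 0 + 833.333ms (3/2)
2. 833.333ms @ 3/2 + 833.333ms (3/2)
3. 1666.667ms @ 3 + 1666.667ms (3)
4. 3333.333ms @ 6 + 555.556ms (1)
5. 3888.889ms @ 7 + 555.556ms (1)
6. 4444.444ms @ 8 + 555.556ms (1)
7. 5000.0ms @ 9 + 1666.667ms (3)
8. 6666.667ms @ 12 + 416.667ms (3/4)
9. 7083.333ms @ 51/4 + 416.667ms (3/4)
10. 7500.0ms @ 27/2 + 833.333ms (3/2)
11. 8333.333ms @ 15 + 833.333ms (3/2)
12. 9166.667ms @ 33/2 + 416.667ms (3/4)
13. 9583.333ms @ 69/4 + 416.667ms (3/4)
14. 10000.0ms @ 18 + 833.333ms (3/2)
15. 10833.333ms @ 39/2 + 833.333ms (3/2)
16. 11666.667ms @ 21 + 416.667ms (3/4)
17. 12083.333ms @ 87/4 + 416.667ms (3/4)
18. 12500.0ms @ 45/2 + 833.333ms (3/2)

note 14 onset = 18b = 10000.0ms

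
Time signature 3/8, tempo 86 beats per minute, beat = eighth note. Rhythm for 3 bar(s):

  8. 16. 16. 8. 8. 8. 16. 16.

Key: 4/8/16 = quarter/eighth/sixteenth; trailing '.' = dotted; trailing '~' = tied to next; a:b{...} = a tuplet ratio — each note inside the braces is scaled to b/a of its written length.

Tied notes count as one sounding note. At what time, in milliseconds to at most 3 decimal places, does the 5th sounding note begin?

note 5 onset = 9/2b = 3139.535ms

1. 0.0ms @ 0 + 1046.512ms (3/2)
2. 1046.512ms @ 3/2 + 523.256ms (3/4)
3. 1569.767ms @ 9/4 + 523.256ms (3/4)
4. 2093.023ms @ 3 + 1046.512ms (3/2)
5. 3139.535ms @ 9/2 + 1046.512ms (3/2)
6. 4186.047ms @ 6 + 1046.512ms (3/2)
7. 5232.558ms @ 15/2 + 523.256ms (3/4)
8. 5755.814ms @ 33/4 + 523.256ms (3/4)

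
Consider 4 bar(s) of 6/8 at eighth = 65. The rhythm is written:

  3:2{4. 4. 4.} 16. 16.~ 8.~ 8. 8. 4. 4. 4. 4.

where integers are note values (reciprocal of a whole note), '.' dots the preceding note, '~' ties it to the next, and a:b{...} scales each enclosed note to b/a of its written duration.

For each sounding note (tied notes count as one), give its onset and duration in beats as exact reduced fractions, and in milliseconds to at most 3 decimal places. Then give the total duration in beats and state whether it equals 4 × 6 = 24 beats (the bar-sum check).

1) 0.0ms=0b +1846.154ms=2b
2) 1846.154ms=2b +1846.154ms=2b
3) 3692.308ms=4b +1846.154ms=2b
4) 5538.462ms=6b +692.308ms=3/4b
5) 6230.769ms=27/4b +3461.538ms=15/4b
6) 9692.308ms=21/2b +1384.615ms=3/2b
7) 11076.923ms=12b +2769.231ms=3b
8) 13846.154ms=15b +2769.231ms=3b
9) 16615.385ms=18b +2769.231ms=3b
10) 19384.615ms=21b +2769.231ms=3b
Σ=24b of 24 (65bpm 6/8) — PASS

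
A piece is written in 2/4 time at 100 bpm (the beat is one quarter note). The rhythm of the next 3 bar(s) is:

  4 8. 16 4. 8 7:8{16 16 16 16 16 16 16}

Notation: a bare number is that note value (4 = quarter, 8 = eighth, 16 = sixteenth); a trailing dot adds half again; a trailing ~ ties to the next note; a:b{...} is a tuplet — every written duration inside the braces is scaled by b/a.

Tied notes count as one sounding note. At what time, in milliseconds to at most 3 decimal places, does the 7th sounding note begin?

note 7 onset = 30/7b = 2571.429ms

1. 0.0ms @ 0 + 600.0ms (1)
2. 600.0ms @ 1 + 450.0ms (3/4)
3. 1050.0ms @ 7/4 + 150.0ms (1/4)
4. 1200.0ms @ 2 + 900.0ms (3/2)
5. 2100.0ms @ 7/2 + 300.0ms (1/2)
6. 2400.0ms @ 4 + 171.429ms (2/7)
7. 2571.429ms @ 30/7 + 171.429ms (2/7)
8. 2742.857ms @ 32/7 + 171.429ms (2/7)
9. 2914.286ms @ 34/7 + 171.429ms (2/7)
10. 3085.714ms @ 36/7 + 171.429ms (2/7)
11. 3257.143ms @ 38/7 + 171.429ms (2/7)
12. 3428.571ms @ 40/7 + 171.429ms (2/7)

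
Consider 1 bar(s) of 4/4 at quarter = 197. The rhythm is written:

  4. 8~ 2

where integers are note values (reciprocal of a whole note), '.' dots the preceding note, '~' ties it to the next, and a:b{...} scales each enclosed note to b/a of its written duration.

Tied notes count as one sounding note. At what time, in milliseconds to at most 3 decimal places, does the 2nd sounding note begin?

1. 0.0ms @ 0 + 456.853ms (3/2)
2. 456.853ms @ 3/2 + 761.421ms (5/2)

note 2 onset = 3/2b = 456.853ms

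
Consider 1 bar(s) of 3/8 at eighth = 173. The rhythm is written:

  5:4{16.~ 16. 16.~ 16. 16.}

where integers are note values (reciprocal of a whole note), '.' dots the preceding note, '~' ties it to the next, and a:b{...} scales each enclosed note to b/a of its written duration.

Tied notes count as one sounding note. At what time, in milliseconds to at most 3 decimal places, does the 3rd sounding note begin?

note 3 onset = 12/5b = 832.37ms

1. 0.0ms @ 0 + 416.185ms (6/5)
2. 416.185ms @ 6/5 + 416.185ms (6/5)
3. 832.37ms @ 12/5 + 208.092ms (3/5)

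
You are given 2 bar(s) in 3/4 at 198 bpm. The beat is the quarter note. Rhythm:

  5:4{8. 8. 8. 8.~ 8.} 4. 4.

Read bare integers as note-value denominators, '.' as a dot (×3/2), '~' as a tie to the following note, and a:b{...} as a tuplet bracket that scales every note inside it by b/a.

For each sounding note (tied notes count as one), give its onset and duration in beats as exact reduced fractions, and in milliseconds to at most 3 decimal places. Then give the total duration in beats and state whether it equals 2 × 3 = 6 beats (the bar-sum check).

1) 0.0ms=0b +181.818ms=3/5b
2) 181.818ms=3/5b +181.818ms=3/5b
3) 363.636ms=6/5b +181.818ms=3/5b
4) 545.455ms=9/5b +363.636ms=6/5b
5) 909.091ms=3b +454.545ms=3/2b
6) 1363.636ms=9/2b +454.545ms=3/2b
Σ=6b of 6 (198bpm 3/4) — PASS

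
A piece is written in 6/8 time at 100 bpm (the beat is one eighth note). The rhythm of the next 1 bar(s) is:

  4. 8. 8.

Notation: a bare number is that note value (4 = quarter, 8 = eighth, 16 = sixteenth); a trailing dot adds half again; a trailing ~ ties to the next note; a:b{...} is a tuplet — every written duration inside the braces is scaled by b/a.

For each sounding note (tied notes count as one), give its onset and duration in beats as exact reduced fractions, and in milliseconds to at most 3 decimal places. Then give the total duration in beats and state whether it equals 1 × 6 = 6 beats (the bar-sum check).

1) 0.0ms=0b +1800.0ms=3b
2) 1800.0ms=3b +900.0ms=3/2b
3) 2700.0ms=9/2b +900.0ms=3/2b
Σ=6b of 6 (100bpm 6/8) — PASS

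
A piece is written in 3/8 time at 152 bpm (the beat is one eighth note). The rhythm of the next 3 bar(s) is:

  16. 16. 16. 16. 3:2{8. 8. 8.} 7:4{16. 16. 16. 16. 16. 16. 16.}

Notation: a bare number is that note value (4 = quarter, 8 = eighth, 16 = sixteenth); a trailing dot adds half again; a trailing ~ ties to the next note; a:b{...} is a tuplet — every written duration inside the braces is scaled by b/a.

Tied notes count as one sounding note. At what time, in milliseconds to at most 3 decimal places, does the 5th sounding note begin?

1. 0.0ms @ 0 + 296.053ms (3/4)
2. 296.053ms @ 3/4 + 296.053ms (3/4)
3. 592.105ms @ 3/2 + 296.053ms (3/4)
4. 888.158ms @ 9/4 + 296.053ms (3/4)
5. 1184.211ms @ 3 + 394.737ms (1)
6. 1578.947ms @ 4 + 394.737ms (1)
7. 1973.684ms @ 5 + 394.737ms (1)
8. 2368.421ms @ 6 + 169.173ms (3/7)
9. 2537.594ms @ 45/7 + 169.173ms (3/7)
10. 2706.767ms @ 48/7 + 169.173ms (3/7)
11. 2875.94ms @ 51/7 + 169.173ms (3/7)
12. 3045.113ms @ 54/7 + 169.173ms (3/7)
13. 3214.286ms @ 57/7 + 169.173ms (3/7)
14. 3383.459ms @ 60/7 + 169.173ms (3/7)

note 5 onset = 3b = 1184.211ms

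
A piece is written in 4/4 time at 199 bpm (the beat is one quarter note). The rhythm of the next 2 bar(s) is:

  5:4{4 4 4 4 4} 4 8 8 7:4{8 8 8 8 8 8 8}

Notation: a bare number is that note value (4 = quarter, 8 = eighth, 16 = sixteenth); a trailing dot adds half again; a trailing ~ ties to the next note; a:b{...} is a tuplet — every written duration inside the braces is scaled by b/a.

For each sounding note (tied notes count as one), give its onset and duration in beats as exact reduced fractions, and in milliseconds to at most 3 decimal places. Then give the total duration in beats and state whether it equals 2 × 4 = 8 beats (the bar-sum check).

1) 0.0ms=0b +241.206ms=4/5b
2) 241.206ms=4/5b +241.206ms=4/5b
3) 482.412ms=8/5b +241.206ms=4/5b
4) 723.618ms=12/5b +241.206ms=4/5b
5) 964.824ms=16/5b +241.206ms=4/5b
6) 1206.03ms=4b +301.508ms=1b
7) 1507.538ms=5b +150.754ms=1/2b
8) 1658.291ms=11/2b +150.754ms=1/2b
9) 1809.045ms=6b +86.145ms=2/7b
10) 1895.19ms=44/7b +86.145ms=2/7b
11) 1981.335ms=46/7b +86.145ms=2/7b
12) 2067.48ms=48/7b +86.145ms=2/7b
13) 2153.625ms=50/7b +86.145ms=2/7b
14) 2239.77ms=52/7b +86.145ms=2/7b
15) 2325.915ms=54/7b +86.145ms=2/7b
Σ=8b of 8 (199bpm 4/4) — PASS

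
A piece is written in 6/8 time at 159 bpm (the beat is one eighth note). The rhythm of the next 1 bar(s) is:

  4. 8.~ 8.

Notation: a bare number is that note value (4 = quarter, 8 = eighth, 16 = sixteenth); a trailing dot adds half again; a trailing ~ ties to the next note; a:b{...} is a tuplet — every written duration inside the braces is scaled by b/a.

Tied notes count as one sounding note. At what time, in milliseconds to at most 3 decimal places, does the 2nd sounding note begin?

1. 0.0ms @ 0 + 1132.075ms (3)
2. 1132.075ms @ 3 + 1132.075ms (3)

note 2 onset = 3b = 1132.075ms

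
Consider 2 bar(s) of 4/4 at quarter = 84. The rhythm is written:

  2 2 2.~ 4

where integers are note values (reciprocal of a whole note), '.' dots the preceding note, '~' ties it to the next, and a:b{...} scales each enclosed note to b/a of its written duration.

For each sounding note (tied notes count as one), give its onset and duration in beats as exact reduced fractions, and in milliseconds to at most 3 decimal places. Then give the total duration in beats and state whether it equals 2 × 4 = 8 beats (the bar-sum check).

1) 0.0ms=0b +1428.571ms=2b
2) 1428.571ms=2b +1428.571ms=2b
3) 2857.143ms=4b +2857.143ms=4b
Σ=8b of 8 (84bpm 4/4) — PASS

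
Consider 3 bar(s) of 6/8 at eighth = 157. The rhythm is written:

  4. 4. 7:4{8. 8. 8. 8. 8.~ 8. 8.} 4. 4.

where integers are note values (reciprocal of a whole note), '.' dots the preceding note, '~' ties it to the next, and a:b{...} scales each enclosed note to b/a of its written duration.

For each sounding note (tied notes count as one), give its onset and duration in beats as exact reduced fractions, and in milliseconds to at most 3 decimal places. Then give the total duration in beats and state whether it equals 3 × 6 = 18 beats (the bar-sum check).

1) 0.0ms=0b +1146.497ms=3b
2) 1146.497ms=3b +1146.497ms=3b
3) 2292.994ms=6b +327.571ms=6/7b
4) 2620.564ms=48/7b +327.571ms=6/7b
5) 2948.135ms=54/7b +327.571ms=6/7b
6) 3275.705ms=60/7b +327.571ms=6/7b
7) 3603.276ms=66/7b +655.141ms=12/7b
8) 4258.417ms=78/7b +327.571ms=6/7b
9) 4585.987ms=12b +1146.497ms=3b
10) 5732.484ms=15b +1146.497ms=3b
Σ=18b of 18 (157bpm 6/8) — PASS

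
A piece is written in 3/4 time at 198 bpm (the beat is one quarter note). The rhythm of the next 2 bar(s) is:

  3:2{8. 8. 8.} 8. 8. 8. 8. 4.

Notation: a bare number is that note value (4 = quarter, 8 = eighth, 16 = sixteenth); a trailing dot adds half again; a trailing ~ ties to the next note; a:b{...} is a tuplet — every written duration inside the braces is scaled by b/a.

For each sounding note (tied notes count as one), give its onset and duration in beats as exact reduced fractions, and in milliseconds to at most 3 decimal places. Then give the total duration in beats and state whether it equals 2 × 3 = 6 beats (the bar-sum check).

1) 0.0ms=0b +151.515ms=1/2b
2) 151.515ms=1/2b +151.515ms=1/2b
3) 303.03ms=1b +151.515ms=1/2b
4) 454.545ms=3/2b +227.273ms=3/4b
5) 681.818ms=9/4b +227.273ms=3/4b
6) 909.091ms=3b +227.273ms=3/4b
7) 1136.364ms=15/4b +227.273ms=3/4b
8) 1363.636ms=9/2b +454.545ms=3/2b
Σ=6b of 6 (198bpm 3/4) — PASS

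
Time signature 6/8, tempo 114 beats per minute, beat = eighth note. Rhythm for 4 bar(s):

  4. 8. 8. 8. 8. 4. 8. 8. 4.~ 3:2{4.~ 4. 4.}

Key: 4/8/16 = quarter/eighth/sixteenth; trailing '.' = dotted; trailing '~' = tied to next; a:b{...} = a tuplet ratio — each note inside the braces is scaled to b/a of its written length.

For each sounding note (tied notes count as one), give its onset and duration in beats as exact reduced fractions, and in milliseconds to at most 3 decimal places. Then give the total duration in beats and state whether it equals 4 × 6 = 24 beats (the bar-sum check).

1) 0.0ms=0b +1578.947ms=3b
2) 1578.947ms=3b +789.474ms=3/2b
3) 2368.421ms=9/2b +789.474ms=3/2b
4) 3157.895ms=6b +789.474ms=3/2b
5) 3947.368ms=15/2b +789.474ms=3/2b
6) 4736.842ms=9b +1578.947ms=3b
7) 6315.789ms=12b +789.474ms=3/2b
8) 7105.263ms=27/2b +789.474ms=3/2b
9) 7894.737ms=15b +3684.211ms=7b
10) 11578.947ms=22b +1052.632ms=2b
Σ=24b of 24 (114bpm 6/8) — PASS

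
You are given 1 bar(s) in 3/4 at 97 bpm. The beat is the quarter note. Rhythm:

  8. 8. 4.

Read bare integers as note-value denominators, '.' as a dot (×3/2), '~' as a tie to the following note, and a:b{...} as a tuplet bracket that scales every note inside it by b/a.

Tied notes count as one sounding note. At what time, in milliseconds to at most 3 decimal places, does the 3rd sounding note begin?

note 3 onset = 3/2b = 927.835ms

1. 0.0ms @ 0 + 463.918ms (3/4)
2. 463.918ms @ 3/4 + 463.918ms (3/4)
3. 927.835ms @ 3/2 + 927.835ms (3/2)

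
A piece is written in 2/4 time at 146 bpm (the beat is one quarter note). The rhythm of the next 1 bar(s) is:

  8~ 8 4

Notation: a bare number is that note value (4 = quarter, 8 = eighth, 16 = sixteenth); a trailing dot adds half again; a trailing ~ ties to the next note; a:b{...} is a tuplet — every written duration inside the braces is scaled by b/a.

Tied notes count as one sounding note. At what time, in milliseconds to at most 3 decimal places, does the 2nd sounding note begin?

1. 0.0ms @ 0 + 410.959ms (1)
2. 410.959ms @ 1 + 410.959ms (1)

note 2 onset = 1b = 410.959ms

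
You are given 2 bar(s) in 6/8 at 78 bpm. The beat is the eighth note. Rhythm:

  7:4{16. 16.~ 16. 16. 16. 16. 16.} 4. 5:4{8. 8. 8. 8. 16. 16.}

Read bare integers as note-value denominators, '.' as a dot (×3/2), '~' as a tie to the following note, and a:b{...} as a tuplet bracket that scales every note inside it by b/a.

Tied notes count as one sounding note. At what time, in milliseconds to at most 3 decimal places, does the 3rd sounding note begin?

note 3 onset = 9/7b = 989.011ms

1. 0.0ms @ 0 + 329.67ms (3/7)
2. 329.67ms @ 3/7 + 659.341ms (6/7)
3. 989.011ms @ 9/7 + 329.67ms (3/7)
4. 1318.681ms @ 12/7 + 329.67ms (3/7)
5. 1648.352ms @ 15/7 + 329.67ms (3/7)
6. 1978.022ms @ 18/7 + 329.67ms (3/7)
7. 2307.692ms @ 3 + 2307.692ms (3)
8. 4615.385ms @ 6 + 923.077ms (6/5)
9. 5538.462ms @ 36/5 + 923.077ms (6/5)
10. 6461.538ms @ 42/5 + 923.077ms (6/5)
11. 7384.615ms @ 48/5 + 923.077ms (6/5)
12. 8307.692ms @ 54/5 + 461.538ms (3/5)
13. 8769.231ms @ 57/5 + 461.538ms (3/5)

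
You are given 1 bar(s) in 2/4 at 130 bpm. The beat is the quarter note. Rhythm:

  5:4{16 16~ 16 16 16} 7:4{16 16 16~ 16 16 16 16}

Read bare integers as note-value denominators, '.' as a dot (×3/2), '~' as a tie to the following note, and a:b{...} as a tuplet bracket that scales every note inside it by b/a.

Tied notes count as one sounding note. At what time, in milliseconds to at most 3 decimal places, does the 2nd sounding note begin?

1. 0.0ms @ 0 + 92.308ms (1/5)
2. 92.308ms @ 1/5 + 184.615ms (2/5)
3. 276.923ms @ 3/5 + 92.308ms (1/5)
4. 369.231ms @ 4/5 + 92.308ms (1/5)
5. 461.538ms @ 1 + 65.934ms (1/7)
6. 527.473ms @ 8/7 + 65.934ms (1/7)
7. 593.407ms @ 9/7 + 131.868ms (2/7)
8. 725.275ms @ 11/7 + 65.934ms (1/7)
9. 791.209ms @ 12/7 + 65.934ms (1/7)
10. 857.143ms @ 13/7 + 65.934ms (1/7)

note 2 onset = 1/5b = 92.308ms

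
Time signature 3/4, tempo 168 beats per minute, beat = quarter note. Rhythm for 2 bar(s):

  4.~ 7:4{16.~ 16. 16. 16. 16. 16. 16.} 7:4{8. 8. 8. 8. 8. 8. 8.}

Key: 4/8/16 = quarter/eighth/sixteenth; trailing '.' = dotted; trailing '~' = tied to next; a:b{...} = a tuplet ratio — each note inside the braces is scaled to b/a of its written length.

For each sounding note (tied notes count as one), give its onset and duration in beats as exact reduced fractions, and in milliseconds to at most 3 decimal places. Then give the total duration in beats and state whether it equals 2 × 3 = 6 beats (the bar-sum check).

1) 0.0ms=0b +688.776ms=27/14b
2) 688.776ms=27/14b +76.531ms=3/14b
3) 765.306ms=15/7b +76.531ms=3/14b
4) 841.837ms=33/14b +76.531ms=3/14b
5) 918.367ms=18/7b +76.531ms=3/14b
6) 994.898ms=39/14b +76.531ms=3/14b
7) 1071.429ms=3b +153.061ms=3/7b
8) 1224.49ms=24/7b +153.061ms=3/7b
9) 1377.551ms=27/7b +153.061ms=3/7b
10) 1530.612ms=30/7b +153.061ms=3/7b
11) 1683.673ms=33/7b +153.061ms=3/7b
12) 1836.735ms=36/7b +153.061ms=3/7b
13) 1989.796ms=39/7b +153.061ms=3/7b
Σ=6b of 6 (168bpm 3/4) — PASS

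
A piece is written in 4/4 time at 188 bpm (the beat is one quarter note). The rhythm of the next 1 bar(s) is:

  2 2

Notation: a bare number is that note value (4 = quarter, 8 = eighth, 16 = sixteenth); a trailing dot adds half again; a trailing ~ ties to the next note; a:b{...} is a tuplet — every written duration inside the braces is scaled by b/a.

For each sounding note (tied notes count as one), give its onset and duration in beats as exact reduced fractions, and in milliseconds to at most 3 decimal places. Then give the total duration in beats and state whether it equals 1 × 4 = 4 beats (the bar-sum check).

1) 0.0ms=0b +638.298ms=2b
2) 638.298ms=2b +638.298ms=2b
Σ=4b of 4 (188bpm 4/4) — PASS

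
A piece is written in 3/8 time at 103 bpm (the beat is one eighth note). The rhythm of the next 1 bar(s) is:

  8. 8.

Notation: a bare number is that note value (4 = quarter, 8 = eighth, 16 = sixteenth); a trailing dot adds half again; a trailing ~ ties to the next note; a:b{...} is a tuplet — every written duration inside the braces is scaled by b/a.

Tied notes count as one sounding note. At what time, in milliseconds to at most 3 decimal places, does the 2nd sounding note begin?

1. 0.0ms @ 0 + 873.786ms (3/2)
2. 873.786ms @ 3/2 + 873.786ms (3/2)

note 2 onset = 3/2b = 873.786ms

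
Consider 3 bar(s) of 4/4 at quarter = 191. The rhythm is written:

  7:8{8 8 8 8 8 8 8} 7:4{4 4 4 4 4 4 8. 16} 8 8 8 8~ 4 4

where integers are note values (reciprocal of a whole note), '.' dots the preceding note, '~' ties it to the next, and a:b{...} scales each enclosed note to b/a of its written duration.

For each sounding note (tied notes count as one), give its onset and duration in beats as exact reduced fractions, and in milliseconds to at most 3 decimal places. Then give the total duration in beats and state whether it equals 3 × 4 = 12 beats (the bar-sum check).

1) 0.0ms=0b +179.506ms=4/7b
2) 179.506ms=4/7b +179.506ms=4/7b
3) 359.013ms=8/7b +179.506ms=4/7b
4) 538.519ms=12/7b +179.506ms=4/7b
5) 718.025ms=16/7b +179.506ms=4/7b
6) 897.532ms=20/7b +179.506ms=4/7b
7) 1077.038ms=24/7b +179.506ms=4/7b
8) 1256.545ms=4b +179.506ms=4/7b
9) 1436.051ms=32/7b +179.506ms=4/7b
10) 1615.557ms=36/7b +179.506ms=4/7b
11) 1795.064ms=40/7b +179.506ms=4/7b
12) 1974.57ms=44/7b +179.506ms=4/7b
13) 2154.076ms=48/7b +179.506ms=4/7b
14) 2333.583ms=52/7b +134.63ms=3/7b
15) 2468.212ms=55/7b +44.877ms=1/7b
16) 2513.089ms=8b +157.068ms=1/2b
17) 2670.157ms=17/2b +157.068ms=1/2b
18) 2827.225ms=9b +157.068ms=1/2b
19) 2984.293ms=19/2b +471.204ms=3/2b
20) 3455.497ms=11b +314.136ms=1b
Σ=12b of 12 (191bpm 4/4) — PASS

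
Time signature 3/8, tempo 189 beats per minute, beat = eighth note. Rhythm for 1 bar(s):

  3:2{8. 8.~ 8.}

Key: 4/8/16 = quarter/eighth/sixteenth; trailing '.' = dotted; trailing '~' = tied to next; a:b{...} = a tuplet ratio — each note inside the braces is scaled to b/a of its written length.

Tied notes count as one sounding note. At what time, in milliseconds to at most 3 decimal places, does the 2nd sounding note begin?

note 2 onset = 1b = 317.46ms

1. 0.0ms @ 0 + 317.46ms (1)
2. 317.46ms @ 1 + 634.921ms (2)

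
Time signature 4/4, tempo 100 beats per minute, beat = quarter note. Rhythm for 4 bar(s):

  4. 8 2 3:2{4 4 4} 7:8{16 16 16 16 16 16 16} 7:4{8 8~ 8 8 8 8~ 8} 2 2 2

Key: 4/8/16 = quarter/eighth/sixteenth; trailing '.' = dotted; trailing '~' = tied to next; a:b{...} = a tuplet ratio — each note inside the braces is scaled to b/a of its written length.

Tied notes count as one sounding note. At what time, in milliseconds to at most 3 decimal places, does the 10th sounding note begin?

note 10 onset = 48/7b = 4114.286ms

1. 0.0ms @ 0 + 900.0ms (3/2)
2. 900.0ms @ 3/2 + 300.0ms (1/2)
3. 1200.0ms @ 2 + 1200.0ms (2)
4. 2400.0ms @ 4 + 400.0ms (2/3)
5. 2800.0ms @ 14/3 + 400.0ms (2/3)
6. 3200.0ms @ 16/3 + 400.0ms (2/3)
7. 3600.0ms @ 6 + 171.429ms (2/7)
8. 3771.429ms @ 44/7 + 171.429ms (2/7)
9. 3942.857ms @ 46/7 + 171.429ms (2/7)
10. 4114.286ms @ 48/7 + 171.429ms (2/7)
11. 4285.714ms @ 50/7 + 171.429ms (2/7)
12. 4457.143ms @ 52/7 + 171.429ms (2/7)
13. 4628.571ms @ 54/7 + 171.429ms (2/7)
14. 4800.0ms @ 8 + 171.429ms (2/7)
15. 4971.429ms @ 58/7 + 342.857ms (4/7)
16. 5314.286ms @ 62/7 + 171.429ms (2/7)
17. 5485.714ms @ 64/7 + 171.429ms (2/7)
18. 5657.143ms @ 66/7 + 342.857ms (4/7)
19. 6000.0ms @ 10 + 1200.0ms (2)
20. 7200.0ms @ 12 + 1200.0ms (2)
21. 8400.0ms @ 14 + 1200.0ms (2)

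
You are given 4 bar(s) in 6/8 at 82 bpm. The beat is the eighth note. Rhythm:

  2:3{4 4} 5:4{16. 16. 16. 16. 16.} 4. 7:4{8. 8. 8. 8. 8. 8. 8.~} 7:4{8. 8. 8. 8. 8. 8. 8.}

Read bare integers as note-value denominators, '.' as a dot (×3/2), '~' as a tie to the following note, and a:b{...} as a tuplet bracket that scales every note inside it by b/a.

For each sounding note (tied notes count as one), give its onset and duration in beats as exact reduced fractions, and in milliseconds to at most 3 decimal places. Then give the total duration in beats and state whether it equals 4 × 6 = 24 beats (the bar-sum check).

1) 0.0ms=0b +2195.122ms=3b
2) 2195.122ms=3b +2195.122ms=3b
3) 4390.244ms=6b +439.024ms=3/5b
4) 4829.268ms=33/5b +439.024ms=3/5b
5) 5268.293ms=36/5b +439.024ms=3/5b
6) 5707.317ms=39/5b +439.024ms=3/5b
7) 6146.341ms=42/5b +439.024ms=3/5b
8) 6585.366ms=9b +2195.122ms=3b
9) 8780.488ms=12b +627.178ms=6/7b
10) 9407.666ms=90/7b +627.178ms=6/7b
11) 10034.843ms=96/7b +627.178ms=6/7b
12) 10662.021ms=102/7b +627.178ms=6/7b
13) 11289.199ms=108/7b +627.178ms=6/7b
14) 11916.376ms=114/7b +627.178ms=6/7b
15) 12543.554ms=120/7b +1254.355ms=12/7b
16) 13797.909ms=132/7b +627.178ms=6/7b
17) 14425.087ms=138/7b +627.178ms=6/7b
18) 15052.265ms=144/7b +627.178ms=6/7b
19) 15679.443ms=150/7b +627.178ms=6/7b
20) 16306.62ms=156/7b +627.178ms=6/7b
21) 16933.798ms=162/7b +627.178ms=6/7b
Σ=24b of 24 (82bpm 6/8) — PASS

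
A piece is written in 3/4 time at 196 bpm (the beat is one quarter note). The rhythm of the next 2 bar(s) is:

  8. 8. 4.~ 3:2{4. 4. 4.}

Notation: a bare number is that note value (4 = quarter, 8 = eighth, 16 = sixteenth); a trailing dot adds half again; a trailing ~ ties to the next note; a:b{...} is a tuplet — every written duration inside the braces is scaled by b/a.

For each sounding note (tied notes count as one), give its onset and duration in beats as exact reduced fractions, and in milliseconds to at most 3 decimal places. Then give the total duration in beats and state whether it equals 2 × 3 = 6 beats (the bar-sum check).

1) 0.0ms=0b +229.592ms=3/4b
2) 229.592ms=3/4b +229.592ms=3/4b
3) 459.184ms=3/2b +765.306ms=5/2b
4) 1224.49ms=4b +306.122ms=1b
5) 1530.612ms=5b +306.122ms=1b
Σ=6b of 6 (196bpm 3/4) — PASS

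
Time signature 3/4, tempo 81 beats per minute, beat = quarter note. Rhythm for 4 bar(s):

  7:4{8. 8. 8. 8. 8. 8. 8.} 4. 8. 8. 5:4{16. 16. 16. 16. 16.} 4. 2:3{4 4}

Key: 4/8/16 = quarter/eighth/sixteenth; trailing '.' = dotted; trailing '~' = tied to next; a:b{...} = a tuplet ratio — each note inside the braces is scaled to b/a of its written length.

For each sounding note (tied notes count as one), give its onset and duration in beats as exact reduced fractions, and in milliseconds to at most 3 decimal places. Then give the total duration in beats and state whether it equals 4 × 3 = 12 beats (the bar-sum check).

1) 0.0ms=0b +317.46ms=3/7b
2) 317.46ms=3/7b +317.46ms=3/7b
3) 634.921ms=6/7b +317.46ms=3/7b
4) 952.381ms=9/7b +317.46ms=3/7b
5) 1269.841ms=12/7b +317.46ms=3/7b
6) 1587.302ms=15/7b +317.46ms=3/7b
7) 1904.762ms=18/7b +317.46ms=3/7b
8) 2222.222ms=3b +1111.111ms=3/2b
9) 3333.333ms=9/2b +555.556ms=3/4b
10) 3888.889ms=21/4b +555.556ms=3/4b
11) 4444.444ms=6b +222.222ms=3/10b
12) 4666.667ms=63/10b +222.222ms=3/10b
13) 4888.889ms=33/5b +222.222ms=3/10b
14) 5111.111ms=69/10b +222.222ms=3/10b
15) 5333.333ms=36/5b +222.222ms=3/10b
16) 5555.556ms=15/2b +1111.111ms=3/2b
17) 6666.667ms=9b +1111.111ms=3/2b
18) 7777.778ms=21/2b +1111.111ms=3/2b
Σ=12b of 12 (81bpm 3/4) — PASS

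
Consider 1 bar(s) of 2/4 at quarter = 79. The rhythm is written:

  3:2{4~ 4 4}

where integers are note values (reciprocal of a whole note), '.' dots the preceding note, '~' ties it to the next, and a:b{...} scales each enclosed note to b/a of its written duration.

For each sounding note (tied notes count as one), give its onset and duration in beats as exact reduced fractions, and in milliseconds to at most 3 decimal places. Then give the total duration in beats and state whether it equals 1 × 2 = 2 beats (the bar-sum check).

1) 0.0ms=0b +1012.658ms=4/3b
2) 1012.658ms=4/3b +506.329ms=2/3b
Σ=2b of 2 (79bpm 2/4) — PASS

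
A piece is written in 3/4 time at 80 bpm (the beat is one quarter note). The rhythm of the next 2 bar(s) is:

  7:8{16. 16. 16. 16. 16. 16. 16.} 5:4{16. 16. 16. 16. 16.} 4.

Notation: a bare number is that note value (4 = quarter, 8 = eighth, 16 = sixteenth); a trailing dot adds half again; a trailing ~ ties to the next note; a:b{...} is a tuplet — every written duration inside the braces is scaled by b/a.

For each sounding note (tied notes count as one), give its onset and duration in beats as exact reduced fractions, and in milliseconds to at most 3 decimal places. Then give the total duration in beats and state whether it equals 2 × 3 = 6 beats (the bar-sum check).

1) 0.0ms=0b +321.429ms=3/7b
2) 321.429ms=3/7b +321.429ms=3/7b
3) 642.857ms=6/7b +321.429ms=3/7b
4) 964.286ms=9/7b +321.429ms=3/7b
5) 1285.714ms=12/7b +321.429ms=3/7b
6) 1607.143ms=15/7b +321.429ms=3/7b
7) 1928.571ms=18/7b +321.429ms=3/7b
8) 2250.0ms=3b +225.0ms=3/10b
9) 2475.0ms=33/10b +225.0ms=3/10b
10) 2700.0ms=18/5b +225.0ms=3/10b
11) 2925.0ms=39/10b +225.0ms=3/10b
12) 3150.0ms=21/5b +225.0ms=3/10b
13) 3375.0ms=9/2b +1125.0ms=3/2b
Σ=6b of 6 (80bpm 3/4) — PASS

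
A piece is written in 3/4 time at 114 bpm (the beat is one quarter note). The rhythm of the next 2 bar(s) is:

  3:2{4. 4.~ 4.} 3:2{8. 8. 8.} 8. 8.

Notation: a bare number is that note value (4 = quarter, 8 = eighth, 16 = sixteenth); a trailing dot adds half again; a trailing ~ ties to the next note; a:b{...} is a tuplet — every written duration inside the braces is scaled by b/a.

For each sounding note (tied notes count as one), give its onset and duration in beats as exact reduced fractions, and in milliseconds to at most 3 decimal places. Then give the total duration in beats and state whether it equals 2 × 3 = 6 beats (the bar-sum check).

1) 0.0ms=0b +526.316ms=1b
2) 526.316ms=1b +1052.632ms=2b
3) 1578.947ms=3b +263.158ms=1/2b
4) 1842.105ms=7/2b +263.158ms=1/2b
5) 2105.263ms=4b +263.158ms=1/2b
6) 2368.421ms=9/2b +394.737ms=3/4b
7) 2763.158ms=21/4b +394.737ms=3/4b
Σ=6b of 6 (114bpm 3/4) — PASS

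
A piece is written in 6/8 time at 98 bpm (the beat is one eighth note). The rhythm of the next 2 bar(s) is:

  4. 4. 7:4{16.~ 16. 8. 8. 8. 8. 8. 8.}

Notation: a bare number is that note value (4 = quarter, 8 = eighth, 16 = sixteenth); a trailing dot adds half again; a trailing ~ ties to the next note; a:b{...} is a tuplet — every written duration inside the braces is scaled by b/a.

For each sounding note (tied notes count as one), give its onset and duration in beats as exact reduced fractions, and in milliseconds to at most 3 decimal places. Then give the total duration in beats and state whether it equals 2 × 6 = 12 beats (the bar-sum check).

1) 0.0ms=0b +1836.735ms=3b
2) 1836.735ms=3b +1836.735ms=3b
3) 3673.469ms=6b +524.781ms=6/7b
4) 4198.251ms=48/7b +524.781ms=6/7b
5) 4723.032ms=54/7b +524.781ms=6/7b
6) 5247.813ms=60/7b +524.781ms=6/7b
7) 5772.595ms=66/7b +524.781ms=6/7b
8) 6297.376ms=72/7b +524.781ms=6/7b
9) 6822.157ms=78/7b +524.781ms=6/7b
Σ=12b of 12 (98bpm 6/8) — PASS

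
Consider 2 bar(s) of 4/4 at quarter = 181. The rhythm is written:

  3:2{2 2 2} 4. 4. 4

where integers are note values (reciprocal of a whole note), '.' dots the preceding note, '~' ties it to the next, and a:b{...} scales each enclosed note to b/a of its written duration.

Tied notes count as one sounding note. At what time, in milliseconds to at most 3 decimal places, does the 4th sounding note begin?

1. 0.0ms @ 0 + 441.989ms (4/3)
2. 441.989ms @ 4/3 + 441.989ms (4/3)
3. 883.978ms @ 8/3 + 441.989ms (4/3)
4. 1325.967ms @ 4 + 497.238ms (3/2)
5. 1823.204ms @ 11/2 + 497.238ms (3/2)
6. 2320.442ms @ 7 + 331.492ms (1)

note 4 onset = 4b = 1325.967ms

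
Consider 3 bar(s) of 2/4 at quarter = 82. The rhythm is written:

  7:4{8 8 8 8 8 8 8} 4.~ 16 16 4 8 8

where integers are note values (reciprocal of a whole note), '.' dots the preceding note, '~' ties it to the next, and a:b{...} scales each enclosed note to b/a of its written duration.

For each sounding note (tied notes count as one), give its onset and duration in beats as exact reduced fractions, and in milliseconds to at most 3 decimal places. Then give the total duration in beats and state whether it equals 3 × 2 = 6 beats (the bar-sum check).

1) 0.0ms=0b +209.059ms=2/7b
2) 209.059ms=2/7b +209.059ms=2/7b
3) 418.118ms=4/7b +209.059ms=2/7b
4) 627.178ms=6/7b +209.059ms=2/7b
5) 836.237ms=8/7b +209.059ms=2/7b
6) 1045.296ms=10/7b +209.059ms=2/7b
7) 1254.355ms=12/7b +209.059ms=2/7b
8) 1463.415ms=2b +1280.488ms=7/4b
9) 2743.902ms=15/4b +182.927ms=1/4b
10) 2926.829ms=4b +731.707ms=1b
11) 3658.537ms=5b +365.854ms=1/2b
12) 4024.39ms=11/2b +365.854ms=1/2b
Σ=6b of 6 (82bpm 2/4) — PASS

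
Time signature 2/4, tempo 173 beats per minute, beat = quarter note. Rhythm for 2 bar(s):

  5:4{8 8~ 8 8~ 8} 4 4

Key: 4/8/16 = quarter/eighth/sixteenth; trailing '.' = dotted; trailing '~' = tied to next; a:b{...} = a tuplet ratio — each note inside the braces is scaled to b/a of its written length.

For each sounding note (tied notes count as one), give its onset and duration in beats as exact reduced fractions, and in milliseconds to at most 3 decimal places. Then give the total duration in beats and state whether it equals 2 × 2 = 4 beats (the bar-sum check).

1) 0.0ms=0b +138.728ms=2/5b
2) 138.728ms=2/5b +277.457ms=4/5b
3) 416.185ms=6/5b +277.457ms=4/5b
4) 693.642ms=2b +346.821ms=1b
5) 1040.462ms=3b +346.821ms=1b
Σ=4b of 4 (173bpm 2/4) — PASS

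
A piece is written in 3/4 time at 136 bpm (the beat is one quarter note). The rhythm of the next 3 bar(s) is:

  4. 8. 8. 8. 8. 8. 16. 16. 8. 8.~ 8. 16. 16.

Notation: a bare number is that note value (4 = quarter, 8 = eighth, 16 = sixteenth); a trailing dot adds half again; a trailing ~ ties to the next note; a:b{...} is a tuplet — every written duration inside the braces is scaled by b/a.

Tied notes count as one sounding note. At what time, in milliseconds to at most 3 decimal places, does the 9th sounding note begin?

note 9 onset = 6b = 2647.059ms

1. 0.0ms @ 0 + 661.765ms (3/2)
2. 661.765ms @ 3/2 + 330.882ms (3/4)
3. 992.647ms @ 9/4 + 330.882ms (3/4)
4. 1323.529ms @ 3 + 330.882ms (3/4)
5. 1654.412ms @ 15/4 + 330.882ms (3/4)
6. 1985.294ms @ 9/2 + 330.882ms (3/4)
7. 2316.176ms @ 21/4 + 165.441ms (3/8)
8. 2481.618ms @ 45/8 + 165.441ms (3/8)
9. 2647.059ms @ 6 + 330.882ms (3/4)
10. 2977.941ms @ 27/4 + 661.765ms (3/2)
11. 3639.706ms @ 33/4 + 165.441ms (3/8)
12. 3805.147ms @ 69/8 + 165.441ms (3/8)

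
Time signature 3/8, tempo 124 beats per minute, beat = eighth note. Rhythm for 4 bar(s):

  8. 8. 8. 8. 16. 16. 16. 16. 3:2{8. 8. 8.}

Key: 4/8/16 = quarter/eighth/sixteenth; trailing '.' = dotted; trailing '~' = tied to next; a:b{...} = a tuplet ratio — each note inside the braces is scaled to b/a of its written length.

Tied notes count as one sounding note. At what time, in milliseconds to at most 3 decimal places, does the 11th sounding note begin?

note 11 onset = 11b = 5322.581ms

1. 0.0ms @ 0 + 725.806ms (3/2)
2. 725.806ms @ 3/2 + 725.806ms (3/2)
3. 1451.613ms @ 3 + 725.806ms (3/2)
4. 2177.419ms @ 9/2 + 725.806ms (3/2)
5. 2903.226ms @ 6 + 362.903ms (3/4)
6. 3266.129ms @ 27/4 + 362.903ms (3/4)
7. 3629.032ms @ 15/2 + 362.903ms (3/4)
8. 3991.935ms @ 33/4 + 362.903ms (3/4)
9. 4354.839ms @ 9 + 483.871ms (1)
10. 4838.71ms @ 10 + 483.871ms (1)
11. 5322.581ms @ 11 + 483.871ms (1)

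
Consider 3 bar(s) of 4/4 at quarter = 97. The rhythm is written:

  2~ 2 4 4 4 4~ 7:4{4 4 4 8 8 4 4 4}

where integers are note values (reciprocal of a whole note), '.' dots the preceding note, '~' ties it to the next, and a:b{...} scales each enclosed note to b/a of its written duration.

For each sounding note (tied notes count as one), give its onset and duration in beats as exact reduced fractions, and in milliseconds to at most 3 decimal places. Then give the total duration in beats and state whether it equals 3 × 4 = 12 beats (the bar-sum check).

1) 0.0ms=0b +2474.227ms=4b
2) 2474.227ms=4b +618.557ms=1b
3) 3092.784ms=5b +618.557ms=1b
4) 3711.34ms=6b +618.557ms=1b
5) 4329.897ms=7b +972.018ms=11/7b
6) 5301.915ms=60/7b +353.461ms=4/7b
7) 5655.376ms=64/7b +353.461ms=4/7b
8) 6008.837ms=68/7b +176.73ms=2/7b
9) 6185.567ms=10b +176.73ms=2/7b
10) 6362.297ms=72/7b +353.461ms=4/7b
11) 6715.758ms=76/7b +353.461ms=4/7b
12) 7069.219ms=80/7b +353.461ms=4/7b
Σ=12b of 12 (97bpm 4/4) — PASS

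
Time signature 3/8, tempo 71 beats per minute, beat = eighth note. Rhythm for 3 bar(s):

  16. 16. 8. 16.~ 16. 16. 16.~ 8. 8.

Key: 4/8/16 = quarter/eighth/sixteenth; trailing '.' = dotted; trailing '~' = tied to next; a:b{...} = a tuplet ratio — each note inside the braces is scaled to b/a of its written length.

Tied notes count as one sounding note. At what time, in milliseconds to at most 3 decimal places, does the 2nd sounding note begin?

note 2 onset = 3/4b = 633.803ms

1. 0.0ms @ 0 + 633.803ms (3/4)
2. 633.803ms @ 3/4 + 633.803ms (3/4)
3. 1267.606ms @ 3/2 + 1267.606ms (3/2)
4. 2535.211ms @ 3 + 1267.606ms (3/2)
5. 3802.817ms @ 9/2 + 633.803ms (3/4)
6. 4436.62ms @ 21/4 + 1901.408ms (9/4)
7. 6338.028ms @ 15/2 + 1267.606ms (3/2)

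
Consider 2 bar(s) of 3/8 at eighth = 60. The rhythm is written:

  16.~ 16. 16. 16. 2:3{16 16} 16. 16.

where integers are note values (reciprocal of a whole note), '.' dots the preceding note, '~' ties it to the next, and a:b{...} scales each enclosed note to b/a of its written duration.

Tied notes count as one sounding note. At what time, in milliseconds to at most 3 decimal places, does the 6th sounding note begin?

note 6 onset = 9/2b = 4500.0ms

1. 0.0ms @ 0 + 1500.0ms (3/2)
2. 1500.0ms @ 3/2 + 750.0ms (3/4)
3. 2250.0ms @ 9/4 + 750.0ms (3/4)
4. 3000.0ms @ 3 + 750.0ms (3/4)
5. 3750.0ms @ 15/4 + 750.0ms (3/4)
6. 4500.0ms @ 9/2 + 750.0ms (3/4)
7. 5250.0ms @ 21/4 + 750.0ms (3/4)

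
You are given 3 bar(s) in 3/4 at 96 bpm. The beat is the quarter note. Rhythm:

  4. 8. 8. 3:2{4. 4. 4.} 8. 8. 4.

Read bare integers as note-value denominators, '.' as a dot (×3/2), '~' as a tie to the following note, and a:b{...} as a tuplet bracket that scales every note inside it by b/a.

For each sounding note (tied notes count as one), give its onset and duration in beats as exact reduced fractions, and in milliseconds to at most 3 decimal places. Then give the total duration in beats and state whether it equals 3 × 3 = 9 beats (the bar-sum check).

1) 0.0ms=0b +937.5ms=3/2b
2) 937.5ms=3/2b +468.75ms=3/4b
3) 1406.25ms=9/4b +468.75ms=3/4b
4) 1875.0ms=3b +625.0ms=1b
5) 2500.0ms=4b +625.0ms=1b
6) 3125.0ms=5b +625.0ms=1b
7) 3750.0ms=6b +468.75ms=3/4b
8) 4218.75ms=27/4b +468.75ms=3/4b
9) 4687.5ms=15/2b +937.5ms=3/2b
Σ=9b of 9 (96bpm 3/4) — PASS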